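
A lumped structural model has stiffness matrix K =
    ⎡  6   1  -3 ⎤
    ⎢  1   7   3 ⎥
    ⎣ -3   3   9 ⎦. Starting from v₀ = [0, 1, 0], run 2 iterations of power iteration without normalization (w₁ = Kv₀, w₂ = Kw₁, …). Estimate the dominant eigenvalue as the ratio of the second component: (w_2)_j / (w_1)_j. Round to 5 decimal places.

λ ≈ 8.42857

w1 = Kv₀ = (6·0 + 1·1 + (-3)·0; 1·0 + 7·1 + 3·0; (-3)·0 + 3·1 + 9·0) = (1, 7, 3)
w2 = Kw1 = (6·1 + 1·7 + (-3)·3; 1·1 + 7·7 + 3·3; (-3)·1 + 3·7 + 9·3) = (4, 59, 45)
Ratio at component: 59 / 7 = 8.42857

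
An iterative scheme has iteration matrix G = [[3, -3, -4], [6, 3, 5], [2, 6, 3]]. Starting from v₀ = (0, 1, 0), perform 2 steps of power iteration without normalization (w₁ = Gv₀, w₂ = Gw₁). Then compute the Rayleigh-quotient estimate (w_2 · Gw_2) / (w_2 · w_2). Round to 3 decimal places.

5.191

w1 = Gv₀ = (3·0 + (-3)·1 + (-4)·0; 6·0 + 3·1 + 5·0; 2·0 + 6·1 + 3·0) = (-3, 3, 6)
w2 = Gw1 = (3·(-3) + (-3)·3 + (-4)·6; 6·(-3) + 3·3 + 5·6; 2·(-3) + 6·3 + 3·6) = (-42, 21, 30)
Gw2 = (-309, -39, 132)
w2·Gw2 = (-42)·(-309) + 21·(-39) + 30·132 = 16119; w2·w2 = (-42)·(-42) + 21·21 + 30·30 = 3105
λ ≈ 16119/3105 = 5.191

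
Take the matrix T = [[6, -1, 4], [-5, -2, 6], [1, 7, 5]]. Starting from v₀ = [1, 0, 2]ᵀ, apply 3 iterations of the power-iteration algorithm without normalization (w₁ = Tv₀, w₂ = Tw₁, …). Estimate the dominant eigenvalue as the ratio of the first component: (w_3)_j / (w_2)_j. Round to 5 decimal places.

w1 = Tv₀ = (6·1 + (-1)·0 + 4·2; (-5)·1 + (-2)·0 + 6·2; 1·1 + 7·0 + 5·2) = (14, 7, 11)
w2 = Tw1 = (6·14 + (-1)·7 + 4·11; (-5)·14 + (-2)·7 + 6·11; 1·14 + 7·7 + 5·11) = (121, -18, 118)
w3 = Tw2 = (1216, 139, 585)
Ratio at component: 1216 / 121 = 10.04959

10.04959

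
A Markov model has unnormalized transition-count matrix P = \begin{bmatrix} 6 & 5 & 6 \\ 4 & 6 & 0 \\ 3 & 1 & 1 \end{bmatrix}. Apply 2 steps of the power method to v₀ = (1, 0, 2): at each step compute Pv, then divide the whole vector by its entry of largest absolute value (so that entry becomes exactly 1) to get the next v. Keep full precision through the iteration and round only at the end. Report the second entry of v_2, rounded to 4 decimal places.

Pv0 = (18.00000, 4.00000, 5.00000); divide by 18.00000 → v1 = (1.00000, 0.22222, 0.27778)
Pv1 = (8.77778, 5.33333, 3.50000); divide by 8.77778 → v2 = (1.00000, 0.60759, 0.39873)
Requested entry of v2: 96/158 = 0.6076

0.6076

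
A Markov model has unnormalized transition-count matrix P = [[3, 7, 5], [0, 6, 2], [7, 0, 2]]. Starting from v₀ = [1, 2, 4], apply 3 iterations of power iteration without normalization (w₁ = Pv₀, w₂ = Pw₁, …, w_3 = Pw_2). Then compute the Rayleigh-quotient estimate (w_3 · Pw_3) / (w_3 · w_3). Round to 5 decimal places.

w1 = Pv₀ = (3·1 + 7·2 + 5·4; 0·1 + 6·2 + 2·4; 7·1 + 0·2 + 2·4) = (37, 20, 15)
w2 = Pw1 = (3·37 + 7·20 + 5·15; 0·37 + 6·20 + 2·15; 7·37 + 0·20 + 2·15) = (326, 150, 289)
w3 = Pw2 = (3473, 1478, 2860)
Pw3 = (35065, 14588, 30031)
w3·Pw3 = 3473·35065 + 1478·14588 + 2860·30031 = 229230469; w3·w3 = 3473·3473 + 1478·1478 + 2860·2860 = 22425813
λ ≈ 229230469/22425813 = 10.22172

10.22172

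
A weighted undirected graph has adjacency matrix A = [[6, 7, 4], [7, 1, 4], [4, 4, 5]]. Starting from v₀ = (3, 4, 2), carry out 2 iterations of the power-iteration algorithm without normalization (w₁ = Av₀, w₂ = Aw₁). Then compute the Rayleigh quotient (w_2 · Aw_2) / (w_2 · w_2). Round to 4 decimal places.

14.2841

w1 = Av₀ = (54, 33, 38)
w2 = Aw1 = (707, 563, 538)
Aw2 = (10335, 7664, 7770)
w2·Aw2 = 707·10335 + 563·7664 + 538·7770 = 15801937; w2·w2 = 707·707 + 563·563 + 538·538 = 1106262
λ ≈ 15801937/1106262 = 14.2841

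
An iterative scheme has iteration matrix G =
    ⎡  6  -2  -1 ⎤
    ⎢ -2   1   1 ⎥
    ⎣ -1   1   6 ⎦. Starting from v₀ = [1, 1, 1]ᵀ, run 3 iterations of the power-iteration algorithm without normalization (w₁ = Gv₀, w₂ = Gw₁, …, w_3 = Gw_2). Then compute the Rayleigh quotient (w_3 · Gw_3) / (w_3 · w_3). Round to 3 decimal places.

w1 = Gv₀ = (6·1 + (-2)·1 + (-1)·1; (-2)·1 + 1·1 + 1·1; (-1)·1 + 1·1 + 6·1) = (3, 0, 6)
w2 = Gw1 = (6·3 + (-2)·0 + (-1)·6; (-2)·3 + 1·0 + 1·6; (-1)·3 + 1·0 + 6·6) = (12, 0, 33)
w3 = Gw2 = (39, 9, 186)
Gw3 = (30, 117, 1086)
w3·Gw3 = 39·30 + 9·117 + 186·1086 = 204219; w3·w3 = 39·39 + 9·9 + 186·186 = 36198
λ ≈ 204219/36198 = 5.642

5.642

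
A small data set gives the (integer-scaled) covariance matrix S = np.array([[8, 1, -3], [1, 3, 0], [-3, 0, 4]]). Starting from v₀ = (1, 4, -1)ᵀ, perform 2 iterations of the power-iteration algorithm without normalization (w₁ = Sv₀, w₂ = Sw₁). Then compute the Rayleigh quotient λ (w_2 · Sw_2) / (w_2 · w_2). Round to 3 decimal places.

w1 = Sv₀ = (8·1 + 1·4 + (-3)·(-1); 1·1 + 3·4 + 0·(-1); (-3)·1 + 0·4 + 4·(-1)) = (15, 13, -7)
w2 = Sw1 = (8·15 + 1·13 + (-3)·(-7); 1·15 + 3·13 + 0·(-7); (-3)·15 + 0·13 + 4·(-7)) = (154, 54, -73)
Sw2 = (1505, 316, -754)
w2·Sw2 = 154·1505 + 54·316 + (-73)·(-754) = 303876; w2·w2 = 154·154 + 54·54 + (-73)·(-73) = 31961
λ ≈ 303876/31961 = 9.508

9.508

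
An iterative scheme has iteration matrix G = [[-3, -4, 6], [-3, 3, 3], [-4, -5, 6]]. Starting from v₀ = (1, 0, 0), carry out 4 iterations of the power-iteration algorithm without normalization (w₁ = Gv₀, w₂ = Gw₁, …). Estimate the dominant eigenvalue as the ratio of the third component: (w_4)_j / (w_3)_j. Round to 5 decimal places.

λ ≈ 3.66667

w1 = Gv₀ = (-3, -3, -4)
w2 = Gw1 = (-3, -12, 3)
w3 = Gw2 = (75, -18, 90)
w4 = Gw3 = (387, -9, 330)
Ratio at component: 330 / 90 = 3.66667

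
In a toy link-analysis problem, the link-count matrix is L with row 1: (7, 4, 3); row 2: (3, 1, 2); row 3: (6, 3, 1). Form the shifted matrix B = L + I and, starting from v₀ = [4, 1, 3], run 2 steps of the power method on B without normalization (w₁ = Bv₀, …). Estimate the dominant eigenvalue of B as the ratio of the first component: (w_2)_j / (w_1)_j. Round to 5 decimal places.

B = L + I has rows (8, 4, 3); (3, 2, 2); (6, 3, 2)
w1 = Bv₀ = (45, 20, 33)
w2 = Bw1 = (539, 241, 396)
Ratio: 539/45 = 11.97778

μ ≈ 11.97778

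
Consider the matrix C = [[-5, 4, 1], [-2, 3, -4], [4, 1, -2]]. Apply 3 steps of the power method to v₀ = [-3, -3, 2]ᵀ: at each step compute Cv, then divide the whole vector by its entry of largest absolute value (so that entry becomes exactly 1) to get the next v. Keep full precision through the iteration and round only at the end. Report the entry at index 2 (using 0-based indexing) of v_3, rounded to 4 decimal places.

-0.6672

Cv0 = (5.00000, -11.00000, -19.00000); divide by -19.00000 → v1 = (-0.26316, 0.57895, 1.00000)
Cv1 = (4.63158, -1.73684, -2.47368); divide by 4.63158 → v2 = (1.00000, -0.37500, -0.53409)
Cv2 = (-7.03409, -0.98864, 4.69318); divide by -7.03409 → v3 = (1.00000, 0.14055, -0.66721)
Requested entry of v3: -413/619 = -0.6672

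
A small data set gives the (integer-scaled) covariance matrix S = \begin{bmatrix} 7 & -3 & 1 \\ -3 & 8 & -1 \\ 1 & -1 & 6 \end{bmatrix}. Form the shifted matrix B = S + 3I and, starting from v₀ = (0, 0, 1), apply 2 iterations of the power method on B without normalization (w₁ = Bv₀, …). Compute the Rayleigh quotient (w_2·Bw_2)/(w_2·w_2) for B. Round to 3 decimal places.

10.525

B = S + 3I has rows (10, -3, 1); (-3, 11, -1); (1, -1, 9)
w1 = Bv₀ = (10·0 + (-3)·0 + 1·1; (-3)·0 + 11·0 + (-1)·1; 1·0 + (-1)·0 + 9·1) = (1, -1, 9)
w2 = Bw1 = (10·1 + (-3)·(-1) + 1·9; (-3)·1 + 11·(-1) + (-1)·9; 1·1 + (-1)·(-1) + 9·9) = (22, -23, 83)
Bw2 = (372, -402, 792)
w2·Bw2 = 83166; w2·w2 = 7902; μ ≈ 83166/7902 = 10.525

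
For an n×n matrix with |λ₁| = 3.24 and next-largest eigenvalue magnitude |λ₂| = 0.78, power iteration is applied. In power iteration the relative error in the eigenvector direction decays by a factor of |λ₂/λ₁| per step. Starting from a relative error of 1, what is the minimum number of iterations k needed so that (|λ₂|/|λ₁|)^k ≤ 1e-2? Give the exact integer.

4

|λ₂/λ₁| = 0.78/3.24 = 0.24074
Need k ≥ ln(1e-2) / ln(0.24074) = -4.6052 / -1.4240 ≈ 3.234
Smallest integer k satisfying the bound: 4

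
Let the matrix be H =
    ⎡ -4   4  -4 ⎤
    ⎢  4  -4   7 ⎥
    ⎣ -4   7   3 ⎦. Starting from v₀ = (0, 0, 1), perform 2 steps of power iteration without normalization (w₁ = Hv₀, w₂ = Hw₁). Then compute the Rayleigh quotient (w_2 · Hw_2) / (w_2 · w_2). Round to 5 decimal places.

w1 = Hv₀ = (-4, 7, 3)
w2 = Hw1 = (32, -23, 74)
Hw2 = (-516, 738, -67)
w2·Hw2 = 32·(-516) + (-23)·738 + 74·(-67) = -38444; w2·w2 = 32·32 + (-23)·(-23) + 74·74 = 7029
λ ≈ -38444/7029 = -5.46934

λ ≈ -5.46934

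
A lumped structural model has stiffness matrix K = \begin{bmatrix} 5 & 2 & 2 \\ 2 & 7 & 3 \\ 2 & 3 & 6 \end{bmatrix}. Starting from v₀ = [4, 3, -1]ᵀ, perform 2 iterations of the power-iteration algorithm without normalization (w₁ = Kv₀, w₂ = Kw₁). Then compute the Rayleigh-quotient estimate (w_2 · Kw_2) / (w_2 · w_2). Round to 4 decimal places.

w1 = Kv₀ = (5·4 + 2·3 + 2·(-1); 2·4 + 7·3 + 3·(-1); 2·4 + 3·3 + 6·(-1)) = (24, 26, 11)
w2 = Kw1 = (5·24 + 2·26 + 2·11; 2·24 + 7·26 + 3·11; 2·24 + 3·26 + 6·11) = (194, 263, 192)
Kw2 = (1880, 2805, 2329)
w2·Kw2 = 194·1880 + 263·2805 + 192·2329 = 1549603; w2·w2 = 194·194 + 263·263 + 192·192 = 143669
λ ≈ 1549603/143669 = 10.7859

λ ≈ 10.7859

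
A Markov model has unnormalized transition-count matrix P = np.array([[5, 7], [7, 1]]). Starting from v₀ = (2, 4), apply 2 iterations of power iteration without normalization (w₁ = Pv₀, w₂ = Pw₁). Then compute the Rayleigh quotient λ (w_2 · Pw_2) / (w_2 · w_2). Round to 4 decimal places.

w1 = Pv₀ = (5·2 + 7·4; 7·2 + 1·4) = (38, 18)
w2 = Pw1 = (5·38 + 7·18; 7·38 + 1·18) = (316, 284)
Pw2 = (3568, 2496)
w2·Pw2 = 316·3568 + 284·2496 = 1836352; w2·w2 = 316·316 + 284·284 = 180512
λ ≈ 1836352/180512 = 10.1730

10.1730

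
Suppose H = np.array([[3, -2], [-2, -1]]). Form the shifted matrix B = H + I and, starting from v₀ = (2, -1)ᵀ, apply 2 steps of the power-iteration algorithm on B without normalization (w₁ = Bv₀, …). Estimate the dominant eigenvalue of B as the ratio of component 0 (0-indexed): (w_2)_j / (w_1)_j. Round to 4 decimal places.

B = H + I has rows (4, -2); (-2, 0)
w1 = Bv₀ = (10, -4)
w2 = Bw1 = (48, -20)
Ratio: 48/10 = 4.8000

μ ≈ 4.8000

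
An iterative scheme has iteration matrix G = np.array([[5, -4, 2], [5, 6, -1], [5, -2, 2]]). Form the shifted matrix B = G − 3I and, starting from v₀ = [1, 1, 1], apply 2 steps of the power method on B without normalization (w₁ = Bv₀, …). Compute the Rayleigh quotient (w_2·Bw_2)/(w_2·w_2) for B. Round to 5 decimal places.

4.29422

B = G − 3I has rows (2, -4, 2); (5, 3, -1); (5, -2, -1)
w1 = Bv₀ = (2·1 + (-4)·1 + 2·1; 5·1 + 3·1 + (-1)·1; 5·1 + (-2)·1 + (-1)·1) = (0, 7, 2)
w2 = Bw1 = (2·0 + (-4)·7 + 2·2; 5·0 + 3·7 + (-1)·2; 5·0 + (-2)·7 + (-1)·2) = (-24, 19, -16)
Bw2 = (-156, -47, -142)
w2·Bw2 = 5123; w2·w2 = 1193; μ ≈ 5123/1193 = 4.29422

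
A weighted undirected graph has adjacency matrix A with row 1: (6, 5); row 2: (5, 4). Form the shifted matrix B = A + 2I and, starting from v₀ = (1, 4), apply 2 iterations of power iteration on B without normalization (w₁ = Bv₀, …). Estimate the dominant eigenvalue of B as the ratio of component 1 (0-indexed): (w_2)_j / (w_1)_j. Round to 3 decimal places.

B = A + 2I has rows (8, 5); (5, 6)
w1 = Bv₀ = (28, 29)
w2 = Bw1 = (369, 314)
Ratio: 314/29 = 10.828

10.828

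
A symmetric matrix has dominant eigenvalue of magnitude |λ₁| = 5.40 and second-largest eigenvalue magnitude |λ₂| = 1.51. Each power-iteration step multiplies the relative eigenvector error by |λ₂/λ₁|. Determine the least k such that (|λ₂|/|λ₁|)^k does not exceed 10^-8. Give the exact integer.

15

|λ₂/λ₁| = 1.51/5.40 = 0.27963
Need k ≥ ln(10^-8) / ln(0.27963) = -18.4207 / -1.2743 ≈ 14.456
Smallest integer k satisfying the bound: 15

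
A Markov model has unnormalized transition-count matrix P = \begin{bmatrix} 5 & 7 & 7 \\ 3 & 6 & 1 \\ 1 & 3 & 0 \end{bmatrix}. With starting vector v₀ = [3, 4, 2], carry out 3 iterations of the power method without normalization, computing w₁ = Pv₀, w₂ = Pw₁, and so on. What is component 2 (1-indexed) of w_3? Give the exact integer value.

4443

w1 = Pv₀ = (5·3 + 7·4 + 7·2; 3·3 + 6·4 + 1·2; 1·3 + 3·4 + 0·2) = (57, 35, 15)
w2 = Pw1 = (5·57 + 7·35 + 7·15; 3·57 + 6·35 + 1·15; 1·57 + 3·35 + 0·15) = (635, 396, 162)
w3 = Pw2 = (7081, 4443, 1823)
The requested component of w3 is 4443.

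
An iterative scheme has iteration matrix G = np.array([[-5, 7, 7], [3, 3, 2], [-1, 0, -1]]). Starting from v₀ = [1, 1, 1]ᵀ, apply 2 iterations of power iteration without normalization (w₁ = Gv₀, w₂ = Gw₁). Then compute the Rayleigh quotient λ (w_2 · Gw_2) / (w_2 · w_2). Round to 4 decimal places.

w1 = Gv₀ = ((-5)·1 + 7·1 + 7·1; 3·1 + 3·1 + 2·1; (-1)·1 + 0·1 + (-1)·1) = (9, 8, -2)
w2 = Gw1 = ((-5)·9 + 7·8 + 7·(-2); 3·9 + 3·8 + 2·(-2); (-1)·9 + 0·8 + (-1)·(-2)) = (-3, 47, -7)
Gw2 = (295, 118, 10)
w2·Gw2 = (-3)·295 + 47·118 + (-7)·10 = 4591; w2·w2 = (-3)·(-3) + 47·47 + (-7)·(-7) = 2267
λ ≈ 4591/2267 = 2.0251

λ ≈ 2.0251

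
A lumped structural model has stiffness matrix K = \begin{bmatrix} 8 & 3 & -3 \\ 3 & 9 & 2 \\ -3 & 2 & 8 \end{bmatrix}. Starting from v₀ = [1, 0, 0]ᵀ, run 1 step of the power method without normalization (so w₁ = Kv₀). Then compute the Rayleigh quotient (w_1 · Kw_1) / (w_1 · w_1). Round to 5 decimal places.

w1 = Kv₀ = (8·1 + 3·0 + (-3)·0; 3·1 + 9·0 + 2·0; (-3)·1 + 2·0 + 8·0) = (8, 3, -3)
Kw1 = (82, 45, -42)
w1·Kw1 = 8·82 + 3·45 + (-3)·(-42) = 917; w1·w1 = 8·8 + 3·3 + (-3)·(-3) = 82
λ ≈ 917/82 = 11.18293

λ ≈ 11.18293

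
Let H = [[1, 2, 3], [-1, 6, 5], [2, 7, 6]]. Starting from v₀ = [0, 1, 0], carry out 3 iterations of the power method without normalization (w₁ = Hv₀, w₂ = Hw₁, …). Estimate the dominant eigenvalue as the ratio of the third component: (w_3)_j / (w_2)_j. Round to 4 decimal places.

w1 = Hv₀ = (2, 6, 7)
w2 = Hw1 = (35, 69, 88)
w3 = Hw2 = (437, 819, 1081)
Ratio at component: 1081 / 88 = 12.2841

12.2841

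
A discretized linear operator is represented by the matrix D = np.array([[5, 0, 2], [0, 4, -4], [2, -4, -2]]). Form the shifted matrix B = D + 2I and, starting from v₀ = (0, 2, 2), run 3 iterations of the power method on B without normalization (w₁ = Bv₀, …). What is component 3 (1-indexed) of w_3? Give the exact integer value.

-200

B = D + 2I has rows (7, 0, 2); (0, 6, -4); (2, -4, 0)
w1 = Bv₀ = (7·0 + 0·2 + 2·2; 0·0 + 6·2 + (-4)·2; 2·0 + (-4)·2 + 0·2) = (4, 4, -8)
w2 = Bw1 = (7·4 + 0·4 + 2·(-8); 0·4 + 6·4 + (-4)·(-8); 2·4 + (-4)·4 + 0·(-8)) = (12, 56, -8)
w3 = Bw2 = (68, 368, -200)
Requested component of w3: -200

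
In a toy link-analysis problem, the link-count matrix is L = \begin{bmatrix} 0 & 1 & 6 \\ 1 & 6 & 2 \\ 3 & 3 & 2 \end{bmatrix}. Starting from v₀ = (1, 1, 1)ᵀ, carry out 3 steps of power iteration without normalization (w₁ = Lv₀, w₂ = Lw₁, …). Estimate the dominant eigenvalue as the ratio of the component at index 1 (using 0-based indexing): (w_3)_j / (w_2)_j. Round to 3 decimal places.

8.403

w1 = Lv₀ = (0·1 + 1·1 + 6·1; 1·1 + 6·1 + 2·1; 3·1 + 3·1 + 2·1) = (7, 9, 8)
w2 = Lw1 = (0·7 + 1·9 + 6·8; 1·7 + 6·9 + 2·8; 3·7 + 3·9 + 2·8) = (57, 77, 64)
w3 = Lw2 = (461, 647, 530)
Ratio at component: 647 / 77 = 8.403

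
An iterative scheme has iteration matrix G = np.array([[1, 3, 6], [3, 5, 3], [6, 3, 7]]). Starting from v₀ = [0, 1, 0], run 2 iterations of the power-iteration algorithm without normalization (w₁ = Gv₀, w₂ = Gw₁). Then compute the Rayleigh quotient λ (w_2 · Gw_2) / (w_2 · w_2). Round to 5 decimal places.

w1 = Gv₀ = (1·0 + 3·1 + 6·0; 3·0 + 5·1 + 3·0; 6·0 + 3·1 + 7·0) = (3, 5, 3)
w2 = Gw1 = (1·3 + 3·5 + 6·3; 3·3 + 5·5 + 3·3; 6·3 + 3·5 + 7·3) = (36, 43, 54)
Gw2 = (489, 485, 723)
w2·Gw2 = 36·489 + 43·485 + 54·723 = 77501; w2·w2 = 36·36 + 43·43 + 54·54 = 6061
λ ≈ 77501/6061 = 12.78683

12.78683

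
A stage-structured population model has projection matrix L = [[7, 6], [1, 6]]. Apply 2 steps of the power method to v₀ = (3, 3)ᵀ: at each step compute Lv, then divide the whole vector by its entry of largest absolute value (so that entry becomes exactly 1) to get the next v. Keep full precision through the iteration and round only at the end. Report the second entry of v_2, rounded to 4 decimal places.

0.4135

Lv0 = (39.00000, 21.00000); divide by 39.00000 → v1 = (1.00000, 0.53846)
Lv1 = (10.23077, 4.23077); divide by 10.23077 → v2 = (1.00000, 0.41353)
Requested entry of v2: 165/399 = 0.4135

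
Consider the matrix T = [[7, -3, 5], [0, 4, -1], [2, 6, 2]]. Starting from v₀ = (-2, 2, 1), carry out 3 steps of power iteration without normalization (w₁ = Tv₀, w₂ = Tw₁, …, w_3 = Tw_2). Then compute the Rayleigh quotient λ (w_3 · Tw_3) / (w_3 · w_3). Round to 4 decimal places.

6.9383

w1 = Tv₀ = (-15, 7, 10)
w2 = Tw1 = (-76, 18, 32)
w3 = Tw2 = (-426, 40, 20)
Tw3 = (-3002, 140, -572)
w3·Tw3 = (-426)·(-3002) + 40·140 + 20·(-572) = 1273012; w3·w3 = (-426)·(-426) + 40·40 + 20·20 = 183476
λ ≈ 1273012/183476 = 6.9383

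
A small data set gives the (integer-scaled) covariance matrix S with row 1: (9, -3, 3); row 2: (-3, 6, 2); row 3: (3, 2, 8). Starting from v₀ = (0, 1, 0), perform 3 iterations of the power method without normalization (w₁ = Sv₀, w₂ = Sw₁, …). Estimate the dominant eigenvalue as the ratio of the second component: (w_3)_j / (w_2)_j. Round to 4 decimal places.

w1 = Sv₀ = (-3, 6, 2)
w2 = Sw1 = (-39, 49, 19)
w3 = Sw2 = (-441, 449, 133)
Ratio at component: 449 / 49 = 9.1633

9.1633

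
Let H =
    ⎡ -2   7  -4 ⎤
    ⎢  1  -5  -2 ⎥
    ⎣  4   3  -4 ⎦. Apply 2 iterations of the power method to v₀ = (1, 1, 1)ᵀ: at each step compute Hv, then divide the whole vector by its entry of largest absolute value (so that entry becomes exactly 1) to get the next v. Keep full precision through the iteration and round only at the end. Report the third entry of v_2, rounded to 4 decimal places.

Hv0 = (1.00000, -6.00000, 3.00000); divide by -6.00000 → v1 = (-0.16667, 1.00000, -0.50000)
Hv1 = (9.33333, -4.16667, 4.33333); divide by 9.33333 → v2 = (1.00000, -0.44643, 0.46429)
Requested entry of v2: -26/-56 = 0.4643

0.4643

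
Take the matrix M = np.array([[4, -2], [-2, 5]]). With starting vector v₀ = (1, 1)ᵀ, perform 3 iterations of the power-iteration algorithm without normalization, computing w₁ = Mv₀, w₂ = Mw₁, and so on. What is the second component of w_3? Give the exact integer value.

w1 = Mv₀ = (4·1 + (-2)·1; (-2)·1 + 5·1) = (2, 3)
w2 = Mw1 = (4·2 + (-2)·3; (-2)·2 + 5·3) = (2, 11)
w3 = Mw2 = (-14, 51)
The requested component of w3 is 51.

51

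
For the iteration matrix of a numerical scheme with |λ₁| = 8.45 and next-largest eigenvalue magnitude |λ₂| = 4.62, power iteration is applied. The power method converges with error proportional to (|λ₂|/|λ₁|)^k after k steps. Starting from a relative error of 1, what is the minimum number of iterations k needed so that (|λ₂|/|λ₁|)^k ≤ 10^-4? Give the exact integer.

16

|λ₂/λ₁| = 4.62/8.45 = 0.54675
Need k ≥ ln(10^-4) / ln(0.54675) = -9.2103 / -0.6038 ≈ 15.255
Smallest integer k satisfying the bound: 16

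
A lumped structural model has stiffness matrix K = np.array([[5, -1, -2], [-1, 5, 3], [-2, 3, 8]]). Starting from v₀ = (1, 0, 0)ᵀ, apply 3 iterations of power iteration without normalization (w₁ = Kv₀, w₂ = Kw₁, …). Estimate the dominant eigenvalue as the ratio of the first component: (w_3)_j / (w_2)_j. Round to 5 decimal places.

7.46667

w1 = Kv₀ = (5, -1, -2)
w2 = Kw1 = (30, -16, -29)
w3 = Kw2 = (224, -197, -340)
Ratio at component: 224 / 30 = 7.46667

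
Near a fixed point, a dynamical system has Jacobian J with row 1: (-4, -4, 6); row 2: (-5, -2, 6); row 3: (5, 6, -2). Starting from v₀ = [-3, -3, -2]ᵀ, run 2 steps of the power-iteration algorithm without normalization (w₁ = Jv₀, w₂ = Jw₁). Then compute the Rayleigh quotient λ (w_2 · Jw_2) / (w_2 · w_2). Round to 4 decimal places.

λ ≈ -12.8144

w1 = Jv₀ = ((-4)·(-3) + (-4)·(-3) + 6·(-2); (-5)·(-3) + (-2)·(-3) + 6·(-2); 5·(-3) + 6·(-3) + (-2)·(-2)) = (12, 9, -29)
w2 = Jw1 = ((-4)·12 + (-4)·9 + 6·(-29); (-5)·12 + (-2)·9 + 6·(-29); 5·12 + 6·9 + (-2)·(-29)) = (-258, -252, 172)
Jw2 = (3072, 2826, -3146)
w2·Jw2 = (-258)·3072 + (-252)·2826 + 172·(-3146) = -2045840; w2·w2 = (-258)·(-258) + (-252)·(-252) + 172·172 = 159652
λ ≈ -2045840/159652 = -12.8144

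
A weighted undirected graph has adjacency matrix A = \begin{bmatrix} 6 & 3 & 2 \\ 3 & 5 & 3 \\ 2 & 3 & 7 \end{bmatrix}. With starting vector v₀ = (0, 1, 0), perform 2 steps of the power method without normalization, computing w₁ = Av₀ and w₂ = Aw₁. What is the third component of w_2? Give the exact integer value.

42

w1 = Av₀ = (3, 5, 3)
w2 = Aw1 = (39, 43, 42)
The requested component of w2 is 42.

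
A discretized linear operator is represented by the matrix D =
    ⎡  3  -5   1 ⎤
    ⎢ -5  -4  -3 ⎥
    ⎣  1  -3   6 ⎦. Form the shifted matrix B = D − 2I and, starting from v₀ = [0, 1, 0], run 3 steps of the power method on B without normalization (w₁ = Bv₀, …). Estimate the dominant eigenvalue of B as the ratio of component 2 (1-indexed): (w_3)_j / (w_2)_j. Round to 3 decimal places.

μ ≈ -7.614

B = D − 2I has rows (1, -5, 1); (-5, -6, -3); (1, -3, 4)
w1 = Bv₀ = (-5, -6, -3)
w2 = Bw1 = (22, 70, 1)
w3 = Bw2 = (-327, -533, -184)
Ratio: -533/70 = -7.614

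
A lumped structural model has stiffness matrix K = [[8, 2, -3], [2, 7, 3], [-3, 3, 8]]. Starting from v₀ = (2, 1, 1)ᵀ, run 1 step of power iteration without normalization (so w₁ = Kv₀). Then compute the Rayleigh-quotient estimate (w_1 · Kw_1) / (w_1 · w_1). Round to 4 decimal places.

9.3767

w1 = Kv₀ = (15, 14, 5)
Kw1 = (133, 143, 37)
w1·Kw1 = 15·133 + 14·143 + 5·37 = 4182; w1·w1 = 15·15 + 14·14 + 5·5 = 446
λ ≈ 4182/446 = 9.3767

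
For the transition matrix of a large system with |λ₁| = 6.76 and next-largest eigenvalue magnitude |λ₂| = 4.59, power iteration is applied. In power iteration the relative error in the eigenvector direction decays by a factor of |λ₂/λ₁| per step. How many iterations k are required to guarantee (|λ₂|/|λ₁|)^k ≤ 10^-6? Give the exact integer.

36

|λ₂/λ₁| = 4.59/6.76 = 0.67899
Need k ≥ ln(10^-6) / ln(0.67899) = -13.8155 / -0.3871 ≈ 35.686
Smallest integer k satisfying the bound: 36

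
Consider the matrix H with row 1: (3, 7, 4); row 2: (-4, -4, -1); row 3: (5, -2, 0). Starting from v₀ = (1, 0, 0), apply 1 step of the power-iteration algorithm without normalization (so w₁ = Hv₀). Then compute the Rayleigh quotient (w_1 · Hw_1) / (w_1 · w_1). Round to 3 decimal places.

λ ≈ 2.440

w1 = Hv₀ = (3·1 + 7·0 + 4·0; (-4)·1 + (-4)·0 + (-1)·0; 5·1 + (-2)·0 + 0·0) = (3, -4, 5)
Hw1 = (1, -1, 23)
w1·Hw1 = 3·1 + (-4)·(-1) + 5·23 = 122; w1·w1 = 3·3 + (-4)·(-4) + 5·5 = 50
λ ≈ 122/50 = 2.440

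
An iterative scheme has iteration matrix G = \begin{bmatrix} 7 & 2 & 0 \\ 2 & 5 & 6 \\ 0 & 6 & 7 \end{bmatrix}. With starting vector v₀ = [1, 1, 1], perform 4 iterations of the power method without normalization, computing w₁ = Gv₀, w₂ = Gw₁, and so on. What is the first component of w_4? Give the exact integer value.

w1 = Gv₀ = (7·1 + 2·1 + 0·1; 2·1 + 5·1 + 6·1; 0·1 + 6·1 + 7·1) = (9, 13, 13)
w2 = Gw1 = (7·9 + 2·13 + 0·13; 2·9 + 5·13 + 6·13; 0·9 + 6·13 + 7·13) = (89, 161, 169)
w3 = Gw2 = (945, 1997, 2149)
w4 = Gw3 = (10609, 24769, 27025)
The requested component of w4 is 10609.

10609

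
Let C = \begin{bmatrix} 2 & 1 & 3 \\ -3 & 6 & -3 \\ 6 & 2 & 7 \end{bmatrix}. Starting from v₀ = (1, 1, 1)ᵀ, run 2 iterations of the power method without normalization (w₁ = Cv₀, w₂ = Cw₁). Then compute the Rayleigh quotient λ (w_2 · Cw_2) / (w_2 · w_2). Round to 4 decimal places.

w1 = Cv₀ = (6, 0, 15)
w2 = Cw1 = (57, -63, 141)
Cw2 = (474, -972, 1203)
w2·Cw2 = 57·474 + (-63)·(-972) + 141·1203 = 257877; w2·w2 = 57·57 + (-63)·(-63) + 141·141 = 27099
λ ≈ 257877/27099 = 9.5161

λ ≈ 9.5161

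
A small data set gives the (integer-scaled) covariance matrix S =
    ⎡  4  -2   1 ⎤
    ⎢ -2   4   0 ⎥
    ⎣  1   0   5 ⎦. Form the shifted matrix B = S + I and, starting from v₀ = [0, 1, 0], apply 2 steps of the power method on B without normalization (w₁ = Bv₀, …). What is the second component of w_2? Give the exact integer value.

29

B = S + I has rows (5, -2, 1); (-2, 5, 0); (1, 0, 6)
w1 = Bv₀ = (-2, 5, 0)
w2 = Bw1 = (-20, 29, -2)
Requested component of w2: 29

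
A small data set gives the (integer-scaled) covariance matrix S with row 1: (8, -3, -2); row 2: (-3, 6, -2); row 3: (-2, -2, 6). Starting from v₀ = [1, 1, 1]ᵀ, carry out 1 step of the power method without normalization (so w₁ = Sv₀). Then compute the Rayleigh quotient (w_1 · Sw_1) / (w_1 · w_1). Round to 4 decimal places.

w1 = Sv₀ = (8·1 + (-3)·1 + (-2)·1; (-3)·1 + 6·1 + (-2)·1; (-2)·1 + (-2)·1 + 6·1) = (3, 1, 2)
Sw1 = (17, -7, 4)
w1·Sw1 = 3·17 + 1·(-7) + 2·4 = 52; w1·w1 = 3·3 + 1·1 + 2·2 = 14
λ ≈ 52/14 = 3.7143

λ ≈ 3.7143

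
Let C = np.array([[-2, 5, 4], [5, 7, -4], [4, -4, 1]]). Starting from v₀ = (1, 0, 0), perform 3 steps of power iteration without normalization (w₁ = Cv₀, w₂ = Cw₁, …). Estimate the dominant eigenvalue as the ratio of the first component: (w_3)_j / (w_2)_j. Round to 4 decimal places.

λ ≈ -3.1333

w1 = Cv₀ = ((-2)·1 + 5·0 + 4·0; 5·1 + 7·0 + (-4)·0; 4·1 + (-4)·0 + 1·0) = (-2, 5, 4)
w2 = Cw1 = ((-2)·(-2) + 5·5 + 4·4; 5·(-2) + 7·5 + (-4)·4; 4·(-2) + (-4)·5 + 1·4) = (45, 9, -24)
w3 = Cw2 = (-141, 384, 120)
Ratio at component: -141 / 45 = -3.1333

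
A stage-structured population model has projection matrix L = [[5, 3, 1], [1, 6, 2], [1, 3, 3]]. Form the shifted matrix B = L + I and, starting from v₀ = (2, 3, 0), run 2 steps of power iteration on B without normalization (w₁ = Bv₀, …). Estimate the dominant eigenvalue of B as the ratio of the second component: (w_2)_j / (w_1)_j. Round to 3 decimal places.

μ ≈ 8.870

B = L + I has rows (6, 3, 1); (1, 7, 2); (1, 3, 4)
w1 = Bv₀ = (6·2 + 3·3 + 1·0; 1·2 + 7·3 + 2·0; 1·2 + 3·3 + 4·0) = (21, 23, 11)
w2 = Bw1 = (6·21 + 3·23 + 1·11; 1·21 + 7·23 + 2·11; 1·21 + 3·23 + 4·11) = (206, 204, 134)
Ratio: 204/23 = 8.870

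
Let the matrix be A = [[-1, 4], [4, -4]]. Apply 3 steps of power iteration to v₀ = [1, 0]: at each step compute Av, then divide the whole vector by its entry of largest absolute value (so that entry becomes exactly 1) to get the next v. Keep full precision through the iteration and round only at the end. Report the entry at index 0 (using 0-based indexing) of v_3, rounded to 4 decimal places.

-0.6554

Av0 = (-1.00000, 4.00000); divide by 4.00000 → v1 = (-0.25000, 1.00000)
Av1 = (4.25000, -5.00000); divide by -5.00000 → v2 = (-0.85000, 1.00000)
Av2 = (4.85000, -7.40000); divide by -7.40000 → v3 = (-0.65541, 1.00000)
Requested entry of v3: -97/148 = -0.6554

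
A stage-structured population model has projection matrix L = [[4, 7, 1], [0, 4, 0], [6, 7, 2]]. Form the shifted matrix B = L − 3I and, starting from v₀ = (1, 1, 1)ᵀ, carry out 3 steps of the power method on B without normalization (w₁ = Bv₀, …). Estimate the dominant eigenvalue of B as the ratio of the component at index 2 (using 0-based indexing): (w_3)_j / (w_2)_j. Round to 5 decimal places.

B = L − 3I has rows (1, 7, 1); (0, 1, 0); (6, 7, -1)
w1 = Bv₀ = (1·1 + 7·1 + 1·1; 0·1 + 1·1 + 0·1; 6·1 + 7·1 + (-1)·1) = (9, 1, 12)
w2 = Bw1 = (1·9 + 7·1 + 1·12; 0·9 + 1·1 + 0·12; 6·9 + 7·1 + (-1)·12) = (28, 1, 49)
w3 = Bw2 = (84, 1, 126)
Ratio: 126/49 = 2.57143

2.57143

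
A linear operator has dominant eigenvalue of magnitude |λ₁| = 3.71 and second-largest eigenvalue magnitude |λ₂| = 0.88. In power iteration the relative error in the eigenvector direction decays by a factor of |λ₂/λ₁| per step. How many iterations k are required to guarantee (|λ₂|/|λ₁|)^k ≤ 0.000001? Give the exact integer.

|λ₂/λ₁| = 0.88/3.71 = 0.23720
Need k ≥ ln(0.000001) / ln(0.23720) = -13.8155 / -1.4389 ≈ 9.602
Smallest integer k satisfying the bound: 10

10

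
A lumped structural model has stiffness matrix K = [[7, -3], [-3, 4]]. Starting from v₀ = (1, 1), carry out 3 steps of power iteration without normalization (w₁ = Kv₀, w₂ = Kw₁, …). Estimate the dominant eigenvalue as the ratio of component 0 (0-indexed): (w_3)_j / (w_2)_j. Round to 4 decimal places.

w1 = Kv₀ = (7·1 + (-3)·1; (-3)·1 + 4·1) = (4, 1)
w2 = Kw1 = (7·4 + (-3)·1; (-3)·4 + 4·1) = (25, -8)
w3 = Kw2 = (199, -107)
Ratio at component: 199 / 25 = 7.9600

λ ≈ 7.9600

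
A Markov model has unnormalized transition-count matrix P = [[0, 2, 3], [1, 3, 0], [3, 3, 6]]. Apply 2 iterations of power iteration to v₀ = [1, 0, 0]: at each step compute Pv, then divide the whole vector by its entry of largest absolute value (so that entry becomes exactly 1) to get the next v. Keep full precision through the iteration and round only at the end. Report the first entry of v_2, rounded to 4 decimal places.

Pv0 = (0.00000, 1.00000, 3.00000); divide by 3.00000 → v1 = (0.00000, 0.33333, 1.00000)
Pv1 = (3.66667, 1.00000, 7.00000); divide by 7.00000 → v2 = (0.52381, 0.14286, 1.00000)
Requested entry of v2: 11/21 = 0.5238

0.5238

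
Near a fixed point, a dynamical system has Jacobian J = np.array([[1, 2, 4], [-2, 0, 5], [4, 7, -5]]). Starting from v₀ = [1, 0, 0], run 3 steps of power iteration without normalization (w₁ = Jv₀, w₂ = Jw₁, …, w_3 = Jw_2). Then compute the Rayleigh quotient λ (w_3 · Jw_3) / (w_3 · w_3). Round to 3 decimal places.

w1 = Jv₀ = (1, -2, 4)
w2 = Jw1 = (13, 18, -30)
w3 = Jw2 = (-71, -176, 328)
Jw3 = (889, 1782, -3156)
w3·Jw3 = (-71)·889 + (-176)·1782 + 328·(-3156) = -1411919; w3·w3 = (-71)·(-71) + (-176)·(-176) + 328·328 = 143601
λ ≈ -1411919/143601 = -9.832

-9.832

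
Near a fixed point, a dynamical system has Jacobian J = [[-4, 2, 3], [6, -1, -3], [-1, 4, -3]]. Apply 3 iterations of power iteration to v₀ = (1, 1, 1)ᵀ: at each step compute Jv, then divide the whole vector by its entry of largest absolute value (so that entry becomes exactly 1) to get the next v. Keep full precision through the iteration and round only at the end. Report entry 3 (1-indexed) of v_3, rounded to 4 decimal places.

Jv0 = (1.00000, 2.00000, 0.00000); divide by 2.00000 → v1 = (0.50000, 1.00000, 0.00000)
Jv1 = (0.00000, 2.00000, 3.50000); divide by 3.50000 → v2 = (0.00000, 0.57143, 1.00000)
Jv2 = (4.14286, -3.57143, -0.71429); divide by 4.14286 → v3 = (1.00000, -0.86207, -0.17241)
Requested entry of v3: -5/29 = -0.1724

-0.1724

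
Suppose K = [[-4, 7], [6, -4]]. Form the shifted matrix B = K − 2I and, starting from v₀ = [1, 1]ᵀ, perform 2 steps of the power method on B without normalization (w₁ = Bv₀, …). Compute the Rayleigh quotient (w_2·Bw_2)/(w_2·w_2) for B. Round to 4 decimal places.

μ ≈ -12.5000

B = K − 2I has rows (-6, 7); (6, -6)
w1 = Bv₀ = (1, 0)
w2 = Bw1 = (-6, 6)
Bw2 = (78, -72)
w2·Bw2 = -900; w2·w2 = 72; μ ≈ -900/72 = -12.5000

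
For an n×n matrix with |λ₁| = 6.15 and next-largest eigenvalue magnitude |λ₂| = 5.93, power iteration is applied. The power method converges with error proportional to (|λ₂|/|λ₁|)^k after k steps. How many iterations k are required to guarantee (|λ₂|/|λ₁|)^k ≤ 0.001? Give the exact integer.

190

|λ₂/λ₁| = 5.93/6.15 = 0.96423
Need k ≥ ln(0.001) / ln(0.96423) = -6.9078 / -0.0364 ≈ 189.628
Smallest integer k satisfying the bound: 190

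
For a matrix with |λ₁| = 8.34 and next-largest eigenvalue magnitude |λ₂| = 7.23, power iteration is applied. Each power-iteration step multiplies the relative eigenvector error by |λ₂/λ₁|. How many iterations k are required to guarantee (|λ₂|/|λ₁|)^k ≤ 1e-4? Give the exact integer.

|λ₂/λ₁| = 7.23/8.34 = 0.86691
Need k ≥ ln(1e-4) / ln(0.86691) = -9.2103 / -0.1428 ≈ 64.487
Smallest integer k satisfying the bound: 65

65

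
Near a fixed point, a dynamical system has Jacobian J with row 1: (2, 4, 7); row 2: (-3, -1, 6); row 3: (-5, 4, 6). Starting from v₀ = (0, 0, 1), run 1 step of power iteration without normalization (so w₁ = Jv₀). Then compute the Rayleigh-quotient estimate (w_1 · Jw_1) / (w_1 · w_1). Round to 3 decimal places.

w1 = Jv₀ = (2·0 + 4·0 + 7·1; (-3)·0 + (-1)·0 + 6·1; (-5)·0 + 4·0 + 6·1) = (7, 6, 6)
Jw1 = (80, 9, 25)
w1·Jw1 = 7·80 + 6·9 + 6·25 = 764; w1·w1 = 7·7 + 6·6 + 6·6 = 121
λ ≈ 764/121 = 6.314

λ ≈ 6.314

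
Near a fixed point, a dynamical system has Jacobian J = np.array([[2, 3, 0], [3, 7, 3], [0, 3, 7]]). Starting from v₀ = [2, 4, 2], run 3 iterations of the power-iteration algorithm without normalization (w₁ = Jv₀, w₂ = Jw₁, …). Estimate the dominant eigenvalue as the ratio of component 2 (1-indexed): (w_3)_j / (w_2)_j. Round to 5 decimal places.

w1 = Jv₀ = (16, 40, 26)
w2 = Jw1 = (152, 406, 302)
w3 = Jw2 = (1522, 4204, 3332)
Ratio at component: 4204 / 406 = 10.35468

10.35468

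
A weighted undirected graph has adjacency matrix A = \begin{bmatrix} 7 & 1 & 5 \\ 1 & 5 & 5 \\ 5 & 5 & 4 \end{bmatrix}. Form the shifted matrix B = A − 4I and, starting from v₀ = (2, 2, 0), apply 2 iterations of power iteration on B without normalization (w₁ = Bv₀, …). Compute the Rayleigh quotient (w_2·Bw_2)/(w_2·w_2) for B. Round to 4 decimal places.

B = A − 4I has rows (3, 1, 5); (1, 1, 5); (5, 5, 0)
w1 = Bv₀ = (3·2 + 1·2 + 5·0; 1·2 + 1·2 + 5·0; 5·2 + 5·2 + 0·0) = (8, 4, 20)
w2 = Bw1 = (3·8 + 1·4 + 5·20; 1·8 + 1·4 + 5·20; 5·8 + 5·4 + 0·20) = (128, 112, 60)
Bw2 = (796, 540, 1200)
w2·Bw2 = 234368; w2·w2 = 32528; μ ≈ 234368/32528 = 7.2051

μ ≈ 7.2051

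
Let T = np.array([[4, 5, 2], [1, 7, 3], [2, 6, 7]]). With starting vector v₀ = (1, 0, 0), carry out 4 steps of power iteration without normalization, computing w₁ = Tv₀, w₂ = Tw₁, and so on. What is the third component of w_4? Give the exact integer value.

w1 = Tv₀ = (4·1 + 5·0 + 2·0; 1·1 + 7·0 + 3·0; 2·1 + 6·0 + 7·0) = (4, 1, 2)
w2 = Tw1 = (4·4 + 5·1 + 2·2; 1·4 + 7·1 + 3·2; 2·4 + 6·1 + 7·2) = (25, 17, 28)
w3 = Tw2 = (241, 228, 348)
w4 = Tw3 = (2800, 2881, 4286)
The requested component of w4 is 4286.

4286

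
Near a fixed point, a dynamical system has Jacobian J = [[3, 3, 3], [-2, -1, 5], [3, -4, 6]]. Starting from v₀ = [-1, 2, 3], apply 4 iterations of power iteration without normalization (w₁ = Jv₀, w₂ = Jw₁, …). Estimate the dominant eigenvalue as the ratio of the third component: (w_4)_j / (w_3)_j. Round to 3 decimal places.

λ ≈ 9.451

w1 = Jv₀ = (3·(-1) + 3·2 + 3·3; (-2)·(-1) + (-1)·2 + 5·3; 3·(-1) + (-4)·2 + 6·3) = (12, 15, 7)
w2 = Jw1 = (3·12 + 3·15 + 3·7; (-2)·12 + (-1)·15 + 5·7; 3·12 + (-4)·15 + 6·7) = (102, -4, 18)
w3 = Jw2 = (348, -110, 430)
w4 = Jw3 = (2004, 1564, 4064)
Ratio at component: 4064 / 430 = 9.451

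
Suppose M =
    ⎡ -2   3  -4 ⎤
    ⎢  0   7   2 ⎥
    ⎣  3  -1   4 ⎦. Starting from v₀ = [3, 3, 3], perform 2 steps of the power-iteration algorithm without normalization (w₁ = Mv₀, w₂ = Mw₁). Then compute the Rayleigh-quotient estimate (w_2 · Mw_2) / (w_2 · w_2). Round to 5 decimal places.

w1 = Mv₀ = ((-2)·3 + 3·3 + (-4)·3; 0·3 + 7·3 + 2·3; 3·3 + (-1)·3 + 4·3) = (-9, 27, 18)
w2 = Mw1 = ((-2)·(-9) + 3·27 + (-4)·18; 0·(-9) + 7·27 + 2·18; 3·(-9) + (-1)·27 + 4·18) = (27, 225, 18)
Mw2 = (549, 1611, -72)
w2·Mw2 = 27·549 + 225·1611 + 18·(-72) = 376002; w2·w2 = 27·27 + 225·225 + 18·18 = 51678
λ ≈ 376002/51678 = 7.27586

λ ≈ 7.27586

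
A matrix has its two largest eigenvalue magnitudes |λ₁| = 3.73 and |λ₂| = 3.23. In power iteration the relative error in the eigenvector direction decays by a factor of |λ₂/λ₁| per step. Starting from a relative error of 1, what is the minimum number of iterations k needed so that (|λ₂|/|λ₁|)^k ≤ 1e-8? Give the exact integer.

|λ₂/λ₁| = 3.23/3.73 = 0.86595
Need k ≥ ln(1e-8) / ln(0.86595) = -18.4207 / -0.1439 ≈ 127.987
Smallest integer k satisfying the bound: 128

128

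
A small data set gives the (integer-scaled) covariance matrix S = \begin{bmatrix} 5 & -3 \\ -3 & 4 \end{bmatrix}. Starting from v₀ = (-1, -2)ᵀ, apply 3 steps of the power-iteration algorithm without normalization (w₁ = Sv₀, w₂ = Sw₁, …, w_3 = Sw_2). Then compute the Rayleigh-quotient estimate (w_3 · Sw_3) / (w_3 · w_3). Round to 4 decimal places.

w1 = Sv₀ = (5·(-1) + (-3)·(-2); (-3)·(-1) + 4·(-2)) = (1, -5)
w2 = Sw1 = (5·1 + (-3)·(-5); (-3)·1 + 4·(-5)) = (20, -23)
w3 = Sw2 = (169, -152)
Sw3 = (1301, -1115)
w3·Sw3 = 169·1301 + (-152)·(-1115) = 389349; w3·w3 = 169·169 + (-152)·(-152) = 51665
λ ≈ 389349/51665 = 7.5360

λ ≈ 7.5360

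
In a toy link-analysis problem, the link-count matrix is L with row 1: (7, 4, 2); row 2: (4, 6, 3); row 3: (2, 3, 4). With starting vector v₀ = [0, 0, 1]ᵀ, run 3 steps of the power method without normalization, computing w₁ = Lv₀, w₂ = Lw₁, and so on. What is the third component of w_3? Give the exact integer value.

w1 = Lv₀ = (2, 3, 4)
w2 = Lw1 = (34, 38, 29)
w3 = Lw2 = (448, 451, 298)
The requested component of w3 is 298.

298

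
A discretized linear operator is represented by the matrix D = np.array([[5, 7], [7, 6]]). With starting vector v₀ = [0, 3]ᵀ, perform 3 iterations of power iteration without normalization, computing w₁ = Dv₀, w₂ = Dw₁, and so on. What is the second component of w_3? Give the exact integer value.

3147

w1 = Dv₀ = (21, 18)
w2 = Dw1 = (231, 255)
w3 = Dw2 = (2940, 3147)
The requested component of w3 is 3147.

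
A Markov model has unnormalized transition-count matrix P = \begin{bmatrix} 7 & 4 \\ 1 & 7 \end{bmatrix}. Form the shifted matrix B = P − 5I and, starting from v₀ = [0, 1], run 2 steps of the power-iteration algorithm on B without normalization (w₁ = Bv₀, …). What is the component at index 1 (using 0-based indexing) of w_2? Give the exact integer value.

B = P − 5I has rows (2, 4); (1, 2)
w1 = Bv₀ = (4, 2)
w2 = Bw1 = (16, 8)
Requested component of w2: 8

8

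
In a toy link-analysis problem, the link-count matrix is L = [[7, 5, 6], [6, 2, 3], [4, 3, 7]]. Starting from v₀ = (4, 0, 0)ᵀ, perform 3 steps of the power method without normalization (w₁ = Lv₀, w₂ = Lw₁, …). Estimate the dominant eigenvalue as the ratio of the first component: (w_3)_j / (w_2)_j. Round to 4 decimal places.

λ ≈ 14.5146

w1 = Lv₀ = (7·4 + 5·0 + 6·0; 6·4 + 2·0 + 3·0; 4·4 + 3·0 + 7·0) = (28, 24, 16)
w2 = Lw1 = (7·28 + 5·24 + 6·16; 6·28 + 2·24 + 3·16; 4·28 + 3·24 + 7·16) = (412, 264, 296)
w3 = Lw2 = (5980, 3888, 4512)
Ratio at component: 5980 / 412 = 14.5146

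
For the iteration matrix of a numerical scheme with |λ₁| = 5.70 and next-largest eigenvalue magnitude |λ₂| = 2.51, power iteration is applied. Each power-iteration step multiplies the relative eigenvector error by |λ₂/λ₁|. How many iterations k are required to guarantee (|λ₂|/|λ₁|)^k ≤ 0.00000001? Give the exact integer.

|λ₂/λ₁| = 2.51/5.70 = 0.44035
Need k ≥ ln(0.00000001) / ln(0.44035) = -18.4207 / -0.8202 ≈ 22.459
Smallest integer k satisfying the bound: 23

23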